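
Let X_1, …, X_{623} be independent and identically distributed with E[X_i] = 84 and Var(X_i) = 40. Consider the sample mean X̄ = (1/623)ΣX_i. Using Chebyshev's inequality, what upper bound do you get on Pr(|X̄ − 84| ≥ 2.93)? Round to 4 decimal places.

0.0075

Var(X̄) = Var(X_i)/n = 40/623 = 0.064205.
Chebyshev: Pr(|X̄ − 84| ≥ 2.93) ≤ Var(X̄)/(2.93)² = 40/(623·2.93²) = 0.0075.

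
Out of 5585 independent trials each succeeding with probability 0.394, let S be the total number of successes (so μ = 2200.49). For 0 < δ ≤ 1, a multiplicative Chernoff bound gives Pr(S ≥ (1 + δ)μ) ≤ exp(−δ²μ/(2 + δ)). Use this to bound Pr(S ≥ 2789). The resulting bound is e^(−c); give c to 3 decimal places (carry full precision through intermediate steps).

69.415

Write 2789 = (1 + δ)μ, so δ = 2789/2200.49 − 1 = 0.267445…
Then the exponent is δ²μ/(2 + δ) = (2789 − μ)² / (μ·(2 + δ)) = 69.414714.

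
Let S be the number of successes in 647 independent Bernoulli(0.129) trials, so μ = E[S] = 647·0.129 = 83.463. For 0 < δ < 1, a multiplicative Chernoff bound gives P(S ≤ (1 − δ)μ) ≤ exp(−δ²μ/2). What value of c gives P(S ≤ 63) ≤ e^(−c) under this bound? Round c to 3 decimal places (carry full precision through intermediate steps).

2.509

Write 63 = (1 − δ)μ, so δ = 1 − 63/83.463 = 0.2451745…
Then the exponent is δ²μ/2 = (μ − 63)²/(2μ) = 2.508503.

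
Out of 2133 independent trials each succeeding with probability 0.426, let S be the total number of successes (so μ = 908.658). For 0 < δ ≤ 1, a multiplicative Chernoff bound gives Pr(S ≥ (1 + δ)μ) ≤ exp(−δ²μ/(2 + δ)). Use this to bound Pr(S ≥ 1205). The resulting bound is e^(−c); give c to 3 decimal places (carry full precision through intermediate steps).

Write 1205 = (1 + δ)μ, so δ = 1205/908.658 − 1 = 0.3261315…
Then the exponent is δ²μ/(2 + δ) = (1205 − μ)² / (μ·(2 + δ)) = 41.548151.

41.548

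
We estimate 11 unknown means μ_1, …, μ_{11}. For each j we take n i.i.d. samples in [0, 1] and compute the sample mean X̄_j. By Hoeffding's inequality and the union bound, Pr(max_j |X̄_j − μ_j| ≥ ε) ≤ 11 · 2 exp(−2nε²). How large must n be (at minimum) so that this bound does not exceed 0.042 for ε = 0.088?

405

Need 2·11·exp(−2nε²) ≤ 0.042, i.e. exp(−2nε²) ≤ 0.042/22.
So 2nε² ≥ ln(22/0.042) = 6.261128.
Hence n ≥ 6.261128/(2·0.088²) = 404.257.
The smallest integer n is 405.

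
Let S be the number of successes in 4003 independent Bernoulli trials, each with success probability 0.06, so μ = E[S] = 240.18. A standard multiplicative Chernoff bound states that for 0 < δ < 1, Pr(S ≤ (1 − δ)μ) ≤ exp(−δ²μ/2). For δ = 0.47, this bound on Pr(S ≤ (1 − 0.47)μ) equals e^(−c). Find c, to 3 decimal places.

26.528

c = δ²μ/2 = 0.47²·240.18/2 = 26.5279.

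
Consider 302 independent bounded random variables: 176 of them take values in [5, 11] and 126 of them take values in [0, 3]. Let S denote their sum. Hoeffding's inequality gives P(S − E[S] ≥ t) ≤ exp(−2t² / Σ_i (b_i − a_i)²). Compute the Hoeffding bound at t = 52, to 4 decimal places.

0.4848

Σ(b_i − a_i)² = 176·6² + 126·3² = 7470.
Exponent = 2·52² / 7470 = 0.72396.
Bound = exp(−0.72396) = 0.48483.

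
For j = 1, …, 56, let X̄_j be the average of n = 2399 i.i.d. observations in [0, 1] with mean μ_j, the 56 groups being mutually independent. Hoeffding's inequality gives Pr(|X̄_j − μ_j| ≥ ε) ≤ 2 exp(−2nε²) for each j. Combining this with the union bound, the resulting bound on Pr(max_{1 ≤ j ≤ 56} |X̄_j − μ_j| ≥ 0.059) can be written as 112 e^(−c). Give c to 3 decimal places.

16.702

Union bound over the 56 events: Pr(max_{1 ≤ j ≤ 56} |X̄_j − μ_j| ≥ 0.059) ≤ 56·2·exp(−2nε²) = 112 exp(−2·2399·0.059²).
So c = 2·2399·0.059² = 16.7018.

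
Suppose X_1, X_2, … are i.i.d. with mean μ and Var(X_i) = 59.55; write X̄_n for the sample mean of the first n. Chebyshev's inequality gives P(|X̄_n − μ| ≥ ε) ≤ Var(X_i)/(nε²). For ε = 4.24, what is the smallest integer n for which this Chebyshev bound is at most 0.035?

Require 59.55/(n·4.24²) ≤ 0.035, i.e. n ≥ 59.55/(0.035·4.24²) = 94.642.
The smallest integer n is 95.

95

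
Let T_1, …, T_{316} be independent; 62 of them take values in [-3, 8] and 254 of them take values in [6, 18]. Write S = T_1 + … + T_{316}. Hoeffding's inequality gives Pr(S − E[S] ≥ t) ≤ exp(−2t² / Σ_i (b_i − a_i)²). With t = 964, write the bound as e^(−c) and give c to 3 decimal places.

Σ(b_i − a_i)² = 62·11² + 254·12² = 44078.
c = 2t² / 44078 = 2·964² / 44078 = 42.1660.

42.166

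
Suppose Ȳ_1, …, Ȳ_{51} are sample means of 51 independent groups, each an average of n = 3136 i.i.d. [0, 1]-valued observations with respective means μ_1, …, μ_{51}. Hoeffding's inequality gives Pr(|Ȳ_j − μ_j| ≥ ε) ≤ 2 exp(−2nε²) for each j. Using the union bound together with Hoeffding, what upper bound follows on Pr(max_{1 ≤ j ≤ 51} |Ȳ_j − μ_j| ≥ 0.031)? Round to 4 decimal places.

0.2460

Per-experiment Hoeffding bound: 2·exp(−2·3136·0.031²) = 2·exp(−6.02739) = 0.0048236.
Union bound over 51 events: 51·0.0048236 = 0.24600.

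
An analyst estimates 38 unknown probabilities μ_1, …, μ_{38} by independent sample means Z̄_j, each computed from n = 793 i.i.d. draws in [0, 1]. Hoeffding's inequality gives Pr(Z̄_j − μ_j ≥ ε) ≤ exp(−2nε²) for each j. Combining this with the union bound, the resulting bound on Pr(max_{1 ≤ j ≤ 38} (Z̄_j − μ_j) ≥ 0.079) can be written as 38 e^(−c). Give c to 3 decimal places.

Union bound over the 38 events: Pr(max_{1 ≤ j ≤ 38} (Z̄_j − μ_j) ≥ 0.079) ≤ 38·exp(−2nε²) = 38 exp(−2·793·0.079²).
So c = 2·793·0.079² = 9.8982.

9.898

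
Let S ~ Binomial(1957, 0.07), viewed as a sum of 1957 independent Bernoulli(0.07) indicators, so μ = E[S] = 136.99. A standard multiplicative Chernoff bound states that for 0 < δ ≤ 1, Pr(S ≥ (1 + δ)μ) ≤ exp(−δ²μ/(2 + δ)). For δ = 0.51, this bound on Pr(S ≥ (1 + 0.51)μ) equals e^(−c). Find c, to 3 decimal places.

c = δ²μ/(2 + δ) = 0.51²·136.99/(2 + 0.51) = 14.1957.

14.196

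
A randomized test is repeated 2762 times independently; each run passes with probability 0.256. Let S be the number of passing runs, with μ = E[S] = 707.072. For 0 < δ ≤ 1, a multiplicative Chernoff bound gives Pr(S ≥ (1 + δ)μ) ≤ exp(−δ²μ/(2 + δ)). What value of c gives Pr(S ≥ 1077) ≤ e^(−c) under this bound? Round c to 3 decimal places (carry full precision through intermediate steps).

76.705

Write 1077 = (1 + δ)μ, so δ = 1077/707.072 − 1 = 0.5231829…
Then the exponent is δ²μ/(2 + δ) = (1077 − μ)² / (μ·(2 + δ)) = 76.704710.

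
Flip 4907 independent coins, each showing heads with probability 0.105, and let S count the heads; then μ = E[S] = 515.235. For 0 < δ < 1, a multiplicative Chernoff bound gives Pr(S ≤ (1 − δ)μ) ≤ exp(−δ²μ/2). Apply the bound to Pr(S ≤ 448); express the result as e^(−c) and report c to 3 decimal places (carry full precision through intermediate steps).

4.387

Write 448 = (1 − δ)μ, so δ = 1 − 448/515.235 = 0.1304939…
Then the exponent is δ²μ/2 = (μ − 448)²/(2μ) = 4.386877.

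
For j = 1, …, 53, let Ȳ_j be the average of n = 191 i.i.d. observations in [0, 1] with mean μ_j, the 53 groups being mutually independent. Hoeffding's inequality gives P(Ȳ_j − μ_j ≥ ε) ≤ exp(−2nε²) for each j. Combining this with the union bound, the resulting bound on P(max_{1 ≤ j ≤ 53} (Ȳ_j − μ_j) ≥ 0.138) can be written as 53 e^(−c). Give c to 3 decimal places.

7.275

Union bound over the 53 events: P(max_{1 ≤ j ≤ 53} (Ȳ_j − μ_j) ≥ 0.138) ≤ 53·exp(−2nε²) = 53 exp(−2·191·0.138²).
So c = 2·191·0.138² = 7.2748.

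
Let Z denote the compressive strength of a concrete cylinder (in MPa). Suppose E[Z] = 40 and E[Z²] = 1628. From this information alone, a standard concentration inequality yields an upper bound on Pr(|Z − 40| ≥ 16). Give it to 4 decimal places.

The first two moments determine the variance, so Chebyshev's inequality is the sharpest standard bound available.
Var(Z) = E[Z²] − (E[Z])² = 1628 − 1600 = 28.
Chebyshev's inequality: Pr(|Z − μ| ≥ t) ≤ Var(Z)/t² = 28/256 = 0.1094.

0.1094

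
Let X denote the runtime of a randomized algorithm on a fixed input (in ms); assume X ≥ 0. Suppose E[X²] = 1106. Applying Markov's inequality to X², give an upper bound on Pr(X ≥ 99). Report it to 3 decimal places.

0.113

Since X ≥ 0, the event {X ≥ 99} is the same as {X² ≥ 9801}.
Markov's inequality applied to X² gives Pr(X² ≥ 9801) ≤ E[X²]/9801 = 1106/9801 = 0.1128.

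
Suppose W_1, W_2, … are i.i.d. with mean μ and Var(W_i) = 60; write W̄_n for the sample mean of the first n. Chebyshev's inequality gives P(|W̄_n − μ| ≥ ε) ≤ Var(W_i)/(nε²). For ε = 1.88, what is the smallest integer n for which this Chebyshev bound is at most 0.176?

Require 60/(n·1.88²) ≤ 0.176, i.e. n ≥ 60/(0.176·1.88²) = 96.455.
The smallest integer n is 97.

97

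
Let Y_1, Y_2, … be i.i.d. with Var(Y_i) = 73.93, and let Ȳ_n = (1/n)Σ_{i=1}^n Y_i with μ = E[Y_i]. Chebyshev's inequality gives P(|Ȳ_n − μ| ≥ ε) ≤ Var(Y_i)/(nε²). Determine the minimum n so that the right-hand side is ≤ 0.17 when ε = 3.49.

36

Require 73.93/(n·3.49²) ≤ 0.17, i.e. n ≥ 73.93/(0.17·3.49²) = 35.704.
The smallest integer n is 36.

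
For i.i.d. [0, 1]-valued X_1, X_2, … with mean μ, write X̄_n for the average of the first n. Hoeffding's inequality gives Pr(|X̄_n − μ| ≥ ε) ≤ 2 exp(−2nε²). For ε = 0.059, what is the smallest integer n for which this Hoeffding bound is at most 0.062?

499

Require 2·exp(−2nε²) ≤ 0.062, i.e. 2nε² ≥ ln(2/0.062) = 3.473768.
So n ≥ 3.473768 / (2·0.059²) = 498.961.
The smallest integer n is 499.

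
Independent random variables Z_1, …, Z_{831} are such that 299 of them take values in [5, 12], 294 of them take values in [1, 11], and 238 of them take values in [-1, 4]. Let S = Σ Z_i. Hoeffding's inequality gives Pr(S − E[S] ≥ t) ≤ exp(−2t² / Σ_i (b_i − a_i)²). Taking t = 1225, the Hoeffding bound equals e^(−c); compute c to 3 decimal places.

60.024

Σ(b_i − a_i)² = 299·7² + 294·10² + 238·5² = 50001.
c = 2t² / 50001 = 2·1225² / 50001 = 60.0238.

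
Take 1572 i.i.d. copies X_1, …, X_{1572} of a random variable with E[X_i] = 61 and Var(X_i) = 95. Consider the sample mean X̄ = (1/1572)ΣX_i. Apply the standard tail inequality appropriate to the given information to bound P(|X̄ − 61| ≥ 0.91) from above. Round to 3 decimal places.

0.073

With mean and variance of each term known, Chebyshev's inequality bounds the deviation of the sum (or sample mean).
Var(X̄) = Var(X_i)/n = 95/1572 = 0.060433.
Chebyshev: P(|X̄ − 61| ≥ 0.91) ≤ Var(X̄)/(0.91)² = 95/(1572·0.91²) = 0.0730.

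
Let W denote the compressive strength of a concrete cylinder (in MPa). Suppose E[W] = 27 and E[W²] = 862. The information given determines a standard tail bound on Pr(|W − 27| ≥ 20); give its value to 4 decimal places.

The first two moments determine the variance, so Chebyshev's inequality is the sharpest standard bound available.
Var(W) = E[W²] − (E[W])² = 862 − 729 = 133.
Chebyshev's inequality: Pr(|W − μ| ≥ t) ≤ Var(W)/t² = 133/400 = 0.3325.

0.3325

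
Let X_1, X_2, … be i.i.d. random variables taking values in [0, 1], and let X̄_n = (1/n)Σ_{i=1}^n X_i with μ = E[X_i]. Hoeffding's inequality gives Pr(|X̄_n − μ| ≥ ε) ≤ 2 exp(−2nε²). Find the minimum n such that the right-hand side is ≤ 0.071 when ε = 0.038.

Require 2·exp(−2nε²) ≤ 0.071, i.e. 2nε² ≥ ln(2/0.071) = 3.338223.
So n ≥ 3.338223 / (2·0.038²) = 1155.894.
The smallest integer n is 1156.

1156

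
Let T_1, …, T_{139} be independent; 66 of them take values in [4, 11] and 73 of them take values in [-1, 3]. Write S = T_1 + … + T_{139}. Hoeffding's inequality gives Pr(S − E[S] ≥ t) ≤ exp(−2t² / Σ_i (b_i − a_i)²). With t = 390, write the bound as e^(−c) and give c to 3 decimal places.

Σ(b_i − a_i)² = 66·7² + 73·4² = 4402.
c = 2t² / 4402 = 2·390² / 4402 = 69.1050.

69.105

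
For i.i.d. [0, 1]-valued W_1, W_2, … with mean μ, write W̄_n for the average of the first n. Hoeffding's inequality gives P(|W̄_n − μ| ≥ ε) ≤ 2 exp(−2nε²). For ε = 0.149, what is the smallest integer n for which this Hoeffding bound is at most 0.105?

Require 2·exp(−2nε²) ≤ 0.105, i.e. 2nε² ≥ ln(2/0.105) = 2.946942.
So n ≥ 2.946942 / (2·0.149²) = 66.370.
The smallest integer n is 67.

67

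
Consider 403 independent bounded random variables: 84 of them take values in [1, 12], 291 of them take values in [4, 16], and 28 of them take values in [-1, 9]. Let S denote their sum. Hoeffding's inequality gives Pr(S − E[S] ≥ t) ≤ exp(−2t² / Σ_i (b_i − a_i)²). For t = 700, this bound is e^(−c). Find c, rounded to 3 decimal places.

Σ(b_i − a_i)² = 84·11² + 291·12² + 28·10² = 54868.
c = 2t² / 54868 = 2·700² / 54868 = 17.8610.

17.861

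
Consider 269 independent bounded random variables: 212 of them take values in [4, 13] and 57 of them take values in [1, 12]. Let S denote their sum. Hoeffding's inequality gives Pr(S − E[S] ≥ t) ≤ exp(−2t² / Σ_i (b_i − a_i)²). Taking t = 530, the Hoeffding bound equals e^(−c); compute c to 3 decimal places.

Σ(b_i − a_i)² = 212·9² + 57·11² = 24069.
c = 2t² / 24069 = 2·530² / 24069 = 23.3412.

23.341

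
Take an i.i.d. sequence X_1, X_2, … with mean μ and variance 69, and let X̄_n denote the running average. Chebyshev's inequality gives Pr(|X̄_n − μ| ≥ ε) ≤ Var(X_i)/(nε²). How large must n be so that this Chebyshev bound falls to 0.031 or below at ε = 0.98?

2318

Require 69/(n·0.98²) ≤ 0.031, i.e. n ≥ 69/(0.031·0.98²) = 2317.583.
The smallest integer n is 2318.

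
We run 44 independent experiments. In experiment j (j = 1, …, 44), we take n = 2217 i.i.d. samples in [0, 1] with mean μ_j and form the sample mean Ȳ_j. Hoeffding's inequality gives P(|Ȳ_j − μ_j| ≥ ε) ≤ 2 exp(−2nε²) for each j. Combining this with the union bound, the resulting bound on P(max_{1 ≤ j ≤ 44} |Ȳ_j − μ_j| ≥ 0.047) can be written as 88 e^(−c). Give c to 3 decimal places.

Union bound over the 44 events: P(max_{1 ≤ j ≤ 44} |Ȳ_j − μ_j| ≥ 0.047) ≤ 44·2·exp(−2nε²) = 88 exp(−2·2217·0.047²).
So c = 2·2217·0.047² = 9.7947.

9.795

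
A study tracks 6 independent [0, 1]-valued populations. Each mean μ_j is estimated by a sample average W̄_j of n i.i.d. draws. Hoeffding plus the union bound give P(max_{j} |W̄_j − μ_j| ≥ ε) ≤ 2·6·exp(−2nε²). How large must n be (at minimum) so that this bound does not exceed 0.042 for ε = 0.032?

Need 2·6·exp(−2nε²) ≤ 0.042, i.e. exp(−2nε²) ≤ 0.042/12.
So 2nε² ≥ ln(12/0.042) = 5.654992.
Hence n ≥ 5.654992/(2·0.032²) = 2761.227.
The smallest integer n is 2762.

2762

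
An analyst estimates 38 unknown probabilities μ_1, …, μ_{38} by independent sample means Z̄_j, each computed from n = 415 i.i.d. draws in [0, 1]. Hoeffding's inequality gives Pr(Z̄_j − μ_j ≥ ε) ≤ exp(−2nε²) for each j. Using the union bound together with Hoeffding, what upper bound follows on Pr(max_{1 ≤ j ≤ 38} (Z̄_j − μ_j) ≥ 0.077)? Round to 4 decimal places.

Per-experiment Hoeffding bound: exp(−2·415·0.077²) = exp(−4.92107) = 0.0072913.
Union bound over 38 events: 38·0.0072913 = 0.27707.

0.2771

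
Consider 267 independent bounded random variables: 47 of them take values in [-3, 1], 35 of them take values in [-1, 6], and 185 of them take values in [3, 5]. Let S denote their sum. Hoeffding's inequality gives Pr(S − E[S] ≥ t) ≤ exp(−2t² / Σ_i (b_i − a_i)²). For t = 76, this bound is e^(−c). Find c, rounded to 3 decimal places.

3.602

Σ(b_i − a_i)² = 47·4² + 35·7² + 185·2² = 3207.
c = 2t² / 3207 = 2·76² / 3207 = 3.6021.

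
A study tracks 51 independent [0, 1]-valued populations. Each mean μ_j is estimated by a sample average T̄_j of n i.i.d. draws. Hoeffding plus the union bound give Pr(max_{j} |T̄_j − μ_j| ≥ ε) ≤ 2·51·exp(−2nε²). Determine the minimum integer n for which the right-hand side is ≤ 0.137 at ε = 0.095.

367

Need 2·51·exp(−2nε²) ≤ 0.137, i.e. exp(−2nε²) ≤ 0.137/102.
So 2nε² ≥ ln(102/0.137) = 6.612747.
Hence n ≥ 6.612747/(2·0.095²) = 366.357.
The smallest integer n is 367.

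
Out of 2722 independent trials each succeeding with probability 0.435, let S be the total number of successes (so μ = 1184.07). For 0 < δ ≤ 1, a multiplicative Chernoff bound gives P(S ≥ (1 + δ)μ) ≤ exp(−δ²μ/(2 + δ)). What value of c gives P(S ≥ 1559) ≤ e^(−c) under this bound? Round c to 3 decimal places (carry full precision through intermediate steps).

Write 1559 = (1 + δ)μ, so δ = 1559/1184.07 − 1 = 0.3166451…
Then the exponent is δ²μ/(2 + δ) = (1559 − μ)² / (μ·(2 + δ)) = 51.246415.

51.246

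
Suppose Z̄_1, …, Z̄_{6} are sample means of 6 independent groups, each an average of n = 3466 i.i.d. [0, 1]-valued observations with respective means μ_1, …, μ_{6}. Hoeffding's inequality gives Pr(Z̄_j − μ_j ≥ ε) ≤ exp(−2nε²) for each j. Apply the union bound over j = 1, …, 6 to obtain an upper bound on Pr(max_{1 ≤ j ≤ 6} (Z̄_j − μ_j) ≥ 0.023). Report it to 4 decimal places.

Per-experiment Hoeffding bound: exp(−2·3466·0.023²) = exp(−3.66703) = 0.025552.
Union bound over 6 events: 6·0.025552 = 0.15331.

0.1533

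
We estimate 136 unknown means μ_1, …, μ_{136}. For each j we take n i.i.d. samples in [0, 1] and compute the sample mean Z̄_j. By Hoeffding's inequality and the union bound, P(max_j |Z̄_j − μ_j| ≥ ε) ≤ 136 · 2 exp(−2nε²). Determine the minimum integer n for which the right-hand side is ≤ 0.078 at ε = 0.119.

289

Need 2·136·exp(−2nε²) ≤ 0.078, i.e. exp(−2nε²) ≤ 0.078/272.
So 2nε² ≥ ln(272/0.078) = 8.156849.
Hence n ≥ 8.156849/(2·0.119²) = 288.004.
The smallest integer n is 289.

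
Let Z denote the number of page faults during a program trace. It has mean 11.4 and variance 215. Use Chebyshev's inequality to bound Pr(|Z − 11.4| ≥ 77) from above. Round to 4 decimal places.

0.0363

Chebyshev: Pr(|Z − μ| ≥ t) ≤ Var(Z)/t².
Bound = 215 / 5929 = 0.0363.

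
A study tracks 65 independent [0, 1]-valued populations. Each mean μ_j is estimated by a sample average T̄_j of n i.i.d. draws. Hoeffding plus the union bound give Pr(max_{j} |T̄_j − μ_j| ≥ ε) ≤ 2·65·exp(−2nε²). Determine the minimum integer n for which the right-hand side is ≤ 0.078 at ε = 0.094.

Need 2·65·exp(−2nε²) ≤ 0.078, i.e. exp(−2nε²) ≤ 0.078/130.
So 2nε² ≥ ln(130/0.078) = 7.418581.
Hence n ≥ 7.418581/(2·0.094²) = 419.793.
The smallest integer n is 420.

420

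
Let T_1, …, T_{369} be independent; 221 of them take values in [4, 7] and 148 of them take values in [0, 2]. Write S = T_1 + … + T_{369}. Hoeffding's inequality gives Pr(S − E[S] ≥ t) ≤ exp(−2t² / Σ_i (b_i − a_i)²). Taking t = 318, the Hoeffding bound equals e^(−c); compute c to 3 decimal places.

78.360

Σ(b_i − a_i)² = 221·3² + 148·2² = 2581.
c = 2t² / 2581 = 2·318² / 2581 = 78.3603.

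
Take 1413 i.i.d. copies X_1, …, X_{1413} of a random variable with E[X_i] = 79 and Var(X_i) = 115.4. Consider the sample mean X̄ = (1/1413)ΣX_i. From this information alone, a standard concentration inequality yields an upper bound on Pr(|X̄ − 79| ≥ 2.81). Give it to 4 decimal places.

With mean and variance of each term known, Chebyshev's inequality bounds the deviation of the sum (or sample mean).
Var(X̄) = Var(X_i)/n = 115.4/1413 = 0.08167.
Chebyshev: Pr(|X̄ − 79| ≥ 2.81) ≤ Var(X̄)/(2.81)² = 115.4/(1413·2.81²) = 0.0103.

0.0103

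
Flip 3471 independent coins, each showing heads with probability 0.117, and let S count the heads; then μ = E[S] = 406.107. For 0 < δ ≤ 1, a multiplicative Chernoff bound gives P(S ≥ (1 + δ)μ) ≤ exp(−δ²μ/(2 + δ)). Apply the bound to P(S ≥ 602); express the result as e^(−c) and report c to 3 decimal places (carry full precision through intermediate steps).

Write 602 = (1 + δ)μ, so δ = 602/406.107 − 1 = 0.4823679…
Then the exponent is δ²μ/(2 + δ) = (602 − μ)² / (μ·(2 + δ)) = 38.065471.

38.065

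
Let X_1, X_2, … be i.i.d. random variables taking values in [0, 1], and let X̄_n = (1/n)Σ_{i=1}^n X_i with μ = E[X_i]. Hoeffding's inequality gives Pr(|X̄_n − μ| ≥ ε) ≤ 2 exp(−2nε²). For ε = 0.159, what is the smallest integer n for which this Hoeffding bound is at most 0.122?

56

Require 2·exp(−2nε²) ≤ 0.122, i.e. 2nε² ≥ ln(2/0.122) = 2.796881.
So n ≥ 2.796881 / (2·0.159²) = 55.316.
The smallest integer n is 56.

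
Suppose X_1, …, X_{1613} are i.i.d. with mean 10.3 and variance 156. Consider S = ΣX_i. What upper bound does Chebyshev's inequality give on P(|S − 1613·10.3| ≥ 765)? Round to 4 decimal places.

Var(S) = n·Var(X_i) = 1613·156 = 251628.
Chebyshev: P(|S − 1613·10.3| ≥ 765) ≤ Var(S)/765² = 251628/585225 = 0.4300.

0.4300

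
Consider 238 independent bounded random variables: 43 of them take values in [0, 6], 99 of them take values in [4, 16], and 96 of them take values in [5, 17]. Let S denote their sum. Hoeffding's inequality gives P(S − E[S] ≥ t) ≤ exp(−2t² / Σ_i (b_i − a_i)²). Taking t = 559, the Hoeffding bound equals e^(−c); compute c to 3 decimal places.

21.094

Σ(b_i − a_i)² = 43·6² + 99·12² + 96·12² = 29628.
c = 2t² / 29628 = 2·559² / 29628 = 21.0936.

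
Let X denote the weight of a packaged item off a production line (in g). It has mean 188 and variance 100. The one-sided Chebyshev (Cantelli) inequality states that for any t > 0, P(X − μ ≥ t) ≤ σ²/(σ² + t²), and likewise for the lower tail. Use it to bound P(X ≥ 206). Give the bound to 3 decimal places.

0.236

Here σ² = 100 and t = 18, so σ² + t² = 424.
Cantelli's bound: 100/424 = 0.2358.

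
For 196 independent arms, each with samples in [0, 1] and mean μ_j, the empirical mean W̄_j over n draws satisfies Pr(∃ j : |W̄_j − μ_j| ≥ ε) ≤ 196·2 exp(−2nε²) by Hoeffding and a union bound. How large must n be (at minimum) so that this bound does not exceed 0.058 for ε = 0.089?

557

Need 2·196·exp(−2nε²) ≤ 0.058, i.e. exp(−2nε²) ≤ 0.058/392.
So 2nε² ≥ ln(392/0.058) = 8.818574.
Hence n ≥ 8.818574/(2·0.089²) = 556.658.
The smallest integer n is 557.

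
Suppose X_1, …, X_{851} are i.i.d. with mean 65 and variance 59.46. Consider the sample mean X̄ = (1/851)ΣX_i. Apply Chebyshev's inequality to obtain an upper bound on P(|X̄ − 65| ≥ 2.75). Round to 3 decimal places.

0.009

Var(X̄) = Var(X_i)/n = 59.46/851 = 0.069871.
Chebyshev: P(|X̄ − 65| ≥ 2.75) ≤ Var(X̄)/(2.75)² = 59.46/(851·2.75²) = 0.0092.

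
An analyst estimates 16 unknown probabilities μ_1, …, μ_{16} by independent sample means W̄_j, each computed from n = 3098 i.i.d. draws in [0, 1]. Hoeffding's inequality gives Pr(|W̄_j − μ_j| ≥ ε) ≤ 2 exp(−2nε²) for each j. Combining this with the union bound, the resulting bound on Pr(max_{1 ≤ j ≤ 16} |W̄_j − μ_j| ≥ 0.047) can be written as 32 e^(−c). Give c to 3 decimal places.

Union bound over the 16 events: Pr(max_{1 ≤ j ≤ 16} |W̄_j − μ_j| ≥ 0.047) ≤ 16·2·exp(−2nε²) = 32 exp(−2·3098·0.047²).
So c = 2·3098·0.047² = 13.6870.

13.687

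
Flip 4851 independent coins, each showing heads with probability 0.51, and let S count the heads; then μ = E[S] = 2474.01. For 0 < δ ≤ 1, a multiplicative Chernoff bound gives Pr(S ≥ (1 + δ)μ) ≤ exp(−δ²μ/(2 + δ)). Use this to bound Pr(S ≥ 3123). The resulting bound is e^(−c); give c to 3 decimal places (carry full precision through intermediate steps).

75.252

Write 3123 = (1 + δ)μ, so δ = 3123/2474.01 − 1 = 0.2623231…
Then the exponent is δ²μ/(2 + δ) = (3123 − μ)² / (μ·(2 + δ)) = 75.252326.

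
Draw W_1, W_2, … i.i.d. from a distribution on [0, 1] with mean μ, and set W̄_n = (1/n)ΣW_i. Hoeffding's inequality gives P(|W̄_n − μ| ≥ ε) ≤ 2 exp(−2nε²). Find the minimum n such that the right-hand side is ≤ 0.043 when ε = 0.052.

711

Require 2·exp(−2nε²) ≤ 0.043, i.e. 2nε² ≥ ln(2/0.043) = 3.839702.
So n ≥ 3.839702 / (2·0.052²) = 710.004.
The smallest integer n is 711.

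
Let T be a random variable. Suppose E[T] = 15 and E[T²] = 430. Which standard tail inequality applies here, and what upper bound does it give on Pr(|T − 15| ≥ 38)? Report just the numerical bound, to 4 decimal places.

0.1420

The first two moments determine the variance, so Chebyshev's inequality is the sharpest standard bound available.
Var(T) = E[T²] − (E[T])² = 430 − 225 = 205.
Chebyshev's inequality: Pr(|T − μ| ≥ t) ≤ Var(T)/t² = 205/1444 = 0.1420.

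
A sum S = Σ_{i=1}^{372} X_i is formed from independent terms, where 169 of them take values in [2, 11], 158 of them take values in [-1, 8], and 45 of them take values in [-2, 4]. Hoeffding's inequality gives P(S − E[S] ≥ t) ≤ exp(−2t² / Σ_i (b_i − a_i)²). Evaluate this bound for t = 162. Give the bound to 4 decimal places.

Σ(b_i − a_i)² = 169·9² + 158·9² + 45·6² = 28107.
Exponent = 2·162² / 28107 = 1.86744.
Bound = exp(−1.86744) = 0.15452.

0.1545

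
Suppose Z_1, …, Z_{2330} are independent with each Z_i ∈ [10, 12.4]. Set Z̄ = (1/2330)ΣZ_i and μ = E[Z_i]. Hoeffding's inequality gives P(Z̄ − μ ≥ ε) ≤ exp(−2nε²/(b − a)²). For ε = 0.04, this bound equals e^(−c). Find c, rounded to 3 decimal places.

c = 2nε²/(b − a)² = 2·2330·0.04² / 2.4² = 1.2944.

1.294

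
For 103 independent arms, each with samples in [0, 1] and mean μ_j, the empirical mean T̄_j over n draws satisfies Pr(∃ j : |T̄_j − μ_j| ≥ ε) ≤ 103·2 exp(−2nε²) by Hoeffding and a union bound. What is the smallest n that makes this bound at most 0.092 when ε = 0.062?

1004

Need 2·103·exp(−2nε²) ≤ 0.092, i.e. exp(−2nε²) ≤ 0.092/206.
So 2nε² ≥ ln(206/0.092) = 7.713843.
Hence n ≥ 7.713843/(2·0.062²) = 1003.361.
The smallest integer n is 1004.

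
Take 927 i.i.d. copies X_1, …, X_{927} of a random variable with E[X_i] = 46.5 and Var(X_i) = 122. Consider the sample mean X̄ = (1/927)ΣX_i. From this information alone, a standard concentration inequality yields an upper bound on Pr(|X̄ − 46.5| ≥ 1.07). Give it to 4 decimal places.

With mean and variance of each term known, Chebyshev's inequality bounds the deviation of the sum (or sample mean).
Var(X̄) = Var(X_i)/n = 122/927 = 0.13161.
Chebyshev: Pr(|X̄ − 46.5| ≥ 1.07) ≤ Var(X̄)/(1.07)² = 122/(927·1.07²) = 0.1150.

0.1150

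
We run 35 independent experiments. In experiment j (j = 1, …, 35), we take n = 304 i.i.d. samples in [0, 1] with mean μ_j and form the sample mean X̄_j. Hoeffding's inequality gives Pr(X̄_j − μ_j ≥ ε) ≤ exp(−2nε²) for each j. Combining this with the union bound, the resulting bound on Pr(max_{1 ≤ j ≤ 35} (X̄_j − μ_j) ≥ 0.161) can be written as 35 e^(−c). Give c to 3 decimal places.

15.760

Union bound over the 35 events: Pr(max_{1 ≤ j ≤ 35} (X̄_j − μ_j) ≥ 0.161) ≤ 35·exp(−2nε²) = 35 exp(−2·304·0.161²).
So c = 2·304·0.161² = 15.7600.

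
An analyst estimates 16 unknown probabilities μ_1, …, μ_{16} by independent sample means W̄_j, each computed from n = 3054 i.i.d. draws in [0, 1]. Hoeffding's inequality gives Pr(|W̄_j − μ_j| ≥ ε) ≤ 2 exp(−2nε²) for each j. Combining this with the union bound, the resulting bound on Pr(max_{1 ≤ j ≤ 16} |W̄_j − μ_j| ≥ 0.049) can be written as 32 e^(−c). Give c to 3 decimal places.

14.665

Union bound over the 16 events: Pr(max_{1 ≤ j ≤ 16} |W̄_j − μ_j| ≥ 0.049) ≤ 16·2·exp(−2nε²) = 32 exp(−2·3054·0.049²).
So c = 2·3054·0.049² = 14.6653.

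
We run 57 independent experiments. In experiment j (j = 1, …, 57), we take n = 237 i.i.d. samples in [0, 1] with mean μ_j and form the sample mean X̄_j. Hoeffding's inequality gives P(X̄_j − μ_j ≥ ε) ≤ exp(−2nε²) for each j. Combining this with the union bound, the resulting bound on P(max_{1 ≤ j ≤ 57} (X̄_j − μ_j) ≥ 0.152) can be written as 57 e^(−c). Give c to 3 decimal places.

Union bound over the 57 events: P(max_{1 ≤ j ≤ 57} (X̄_j − μ_j) ≥ 0.152) ≤ 57·exp(−2nε²) = 57 exp(−2·237·0.152²).
So c = 2·237·0.152² = 10.9513.

10.951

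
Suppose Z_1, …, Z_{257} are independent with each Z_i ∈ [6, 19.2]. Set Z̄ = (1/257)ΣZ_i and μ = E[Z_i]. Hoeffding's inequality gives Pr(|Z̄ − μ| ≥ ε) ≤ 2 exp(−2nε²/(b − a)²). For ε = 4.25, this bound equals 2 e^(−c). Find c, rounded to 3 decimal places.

c = 2nε²/(b − a)² = 2·257·4.25² / 13.2² = 53.2835.

53.284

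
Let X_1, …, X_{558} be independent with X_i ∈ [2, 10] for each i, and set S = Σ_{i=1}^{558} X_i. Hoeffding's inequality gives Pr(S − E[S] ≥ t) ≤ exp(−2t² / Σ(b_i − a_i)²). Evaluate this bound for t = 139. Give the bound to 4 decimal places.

Σ(b_i − a_i)² = 558·(8)² = 35712.
Exponent = 2·139²/35712 = 1.0820.
Bound = exp(−1.0820) = 0.33890.

0.3389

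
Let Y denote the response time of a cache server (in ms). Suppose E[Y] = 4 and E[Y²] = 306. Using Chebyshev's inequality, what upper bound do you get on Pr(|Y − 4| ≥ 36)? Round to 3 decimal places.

0.224

Var(Y) = E[Y²] − (E[Y])² = 306 − 16 = 290.
Chebyshev's inequality: Pr(|Y − μ| ≥ t) ≤ Var(Y)/t² = 290/1296 = 0.2238.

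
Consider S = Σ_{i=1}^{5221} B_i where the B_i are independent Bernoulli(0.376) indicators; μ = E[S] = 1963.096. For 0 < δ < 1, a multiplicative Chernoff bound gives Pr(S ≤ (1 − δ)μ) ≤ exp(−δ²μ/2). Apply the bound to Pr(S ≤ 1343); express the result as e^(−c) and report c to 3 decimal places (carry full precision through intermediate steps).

Write 1343 = (1 − δ)μ, so δ = 1 − 1343/1963.096 = 0.3158766…
Then the exponent is δ²μ/2 = (μ − 1343)²/(2μ) = 97.936894.

97.937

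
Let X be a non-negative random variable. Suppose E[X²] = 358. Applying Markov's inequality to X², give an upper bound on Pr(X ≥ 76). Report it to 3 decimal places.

0.062

Since X ≥ 0, the event {X ≥ 76} is the same as {X² ≥ 5776}.
Markov's inequality applied to X² gives Pr(X² ≥ 5776) ≤ E[X²]/5776 = 358/5776 = 0.0620.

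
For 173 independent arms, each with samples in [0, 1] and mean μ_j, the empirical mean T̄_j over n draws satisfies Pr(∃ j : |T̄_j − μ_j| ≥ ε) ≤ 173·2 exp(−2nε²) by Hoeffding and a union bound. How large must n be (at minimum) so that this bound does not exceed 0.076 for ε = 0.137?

225

Need 2·173·exp(−2nε²) ≤ 0.076, i.e. exp(−2nε²) ≤ 0.076/346.
So 2nε² ≥ ln(346/0.076) = 8.423461.
Hence n ≥ 8.423461/(2·0.137²) = 224.398.
The smallest integer n is 225.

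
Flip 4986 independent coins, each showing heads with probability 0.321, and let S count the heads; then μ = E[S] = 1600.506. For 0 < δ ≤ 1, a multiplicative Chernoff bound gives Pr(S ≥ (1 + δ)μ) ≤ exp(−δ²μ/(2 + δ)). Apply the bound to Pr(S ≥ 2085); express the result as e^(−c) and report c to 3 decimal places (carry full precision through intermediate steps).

63.691

Write 2085 = (1 + δ)μ, so δ = 2085/1600.506 − 1 = 0.302713…
Then the exponent is δ²μ/(2 + δ) = (2085 − μ)² / (μ·(2 + δ)) = 63.691237.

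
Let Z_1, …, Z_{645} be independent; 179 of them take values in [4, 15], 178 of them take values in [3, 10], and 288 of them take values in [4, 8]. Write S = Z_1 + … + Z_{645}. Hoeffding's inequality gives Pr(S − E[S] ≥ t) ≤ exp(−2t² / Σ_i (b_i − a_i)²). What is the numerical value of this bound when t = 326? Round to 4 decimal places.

Σ(b_i − a_i)² = 179·11² + 178·7² + 288·4² = 34989.
Exponent = 2·326² / 34989 = 6.07482.
Bound = exp(−6.07482) = 0.00230.

0.0023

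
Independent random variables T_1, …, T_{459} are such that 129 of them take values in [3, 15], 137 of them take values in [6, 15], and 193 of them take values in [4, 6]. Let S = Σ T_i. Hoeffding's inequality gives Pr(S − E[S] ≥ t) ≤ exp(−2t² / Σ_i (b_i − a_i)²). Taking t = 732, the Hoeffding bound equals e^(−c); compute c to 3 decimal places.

35.199

Σ(b_i − a_i)² = 129·12² + 137·9² + 193·2² = 30445.
c = 2t² / 30445 = 2·732² / 30445 = 35.1995.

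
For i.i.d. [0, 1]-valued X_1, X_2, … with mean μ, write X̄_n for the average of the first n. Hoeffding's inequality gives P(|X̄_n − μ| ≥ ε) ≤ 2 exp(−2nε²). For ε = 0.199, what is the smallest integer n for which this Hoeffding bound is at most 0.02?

Require 2·exp(−2nε²) ≤ 0.02, i.e. 2nε² ≥ ln(2/0.02) = 4.605170.
So n ≥ 4.605170 / (2·0.199²) = 58.145.
The smallest integer n is 59.

59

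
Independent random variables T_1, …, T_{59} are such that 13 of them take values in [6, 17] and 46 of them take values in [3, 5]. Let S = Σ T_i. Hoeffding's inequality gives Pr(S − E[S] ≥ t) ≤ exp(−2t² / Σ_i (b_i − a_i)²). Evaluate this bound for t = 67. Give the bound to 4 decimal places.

Σ(b_i − a_i)² = 13·11² + 46·2² = 1757.
Exponent = 2·67² / 1757 = 5.10985.
Bound = exp(−5.10985) = 0.00604.

0.0060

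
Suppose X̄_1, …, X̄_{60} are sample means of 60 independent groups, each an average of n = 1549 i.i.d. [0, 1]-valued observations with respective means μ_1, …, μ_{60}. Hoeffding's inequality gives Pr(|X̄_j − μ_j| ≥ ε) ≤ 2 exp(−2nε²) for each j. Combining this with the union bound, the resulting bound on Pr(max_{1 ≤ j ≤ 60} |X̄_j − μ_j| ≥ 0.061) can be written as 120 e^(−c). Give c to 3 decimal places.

Union bound over the 60 events: Pr(max_{1 ≤ j ≤ 60} |X̄_j − μ_j| ≥ 0.061) ≤ 60·2·exp(−2nε²) = 120 exp(−2·1549·0.061²).
So c = 2·1549·0.061² = 11.5277.

11.528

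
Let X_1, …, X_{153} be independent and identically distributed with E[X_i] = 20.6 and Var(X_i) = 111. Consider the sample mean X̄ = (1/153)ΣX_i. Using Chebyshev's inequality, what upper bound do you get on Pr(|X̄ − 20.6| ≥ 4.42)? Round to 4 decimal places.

0.0371

Var(X̄) = Var(X_i)/n = 111/153 = 0.72549.
Chebyshev: Pr(|X̄ − 20.6| ≥ 4.42) ≤ Var(X̄)/(4.42)² = 111/(153·4.42²) = 0.0371.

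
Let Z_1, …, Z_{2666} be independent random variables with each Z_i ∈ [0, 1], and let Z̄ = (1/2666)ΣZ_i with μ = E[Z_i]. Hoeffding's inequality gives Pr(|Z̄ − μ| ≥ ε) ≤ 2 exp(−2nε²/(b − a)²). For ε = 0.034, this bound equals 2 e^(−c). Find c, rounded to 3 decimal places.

c = 2nε²/(b − a)² = 2·2666·0.034² / 1² = 6.1638.

6.164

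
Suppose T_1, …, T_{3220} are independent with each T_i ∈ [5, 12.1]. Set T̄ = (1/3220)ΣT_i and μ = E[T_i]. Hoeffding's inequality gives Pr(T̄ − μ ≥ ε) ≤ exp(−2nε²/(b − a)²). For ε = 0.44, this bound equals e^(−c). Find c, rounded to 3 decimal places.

c = 2nε²/(b − a)² = 2·3220·0.44² / 7.1² = 24.7329.

24.733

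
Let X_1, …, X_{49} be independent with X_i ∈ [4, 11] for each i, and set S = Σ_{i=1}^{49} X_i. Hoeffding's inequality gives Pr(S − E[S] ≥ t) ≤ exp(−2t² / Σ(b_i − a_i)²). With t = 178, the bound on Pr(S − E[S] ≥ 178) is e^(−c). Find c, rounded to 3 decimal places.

26.392

Σ(b_i − a_i)² = 49·(7)² = 2401.
c = 2t²/2401 = 2·178²/2401 = 26.3923.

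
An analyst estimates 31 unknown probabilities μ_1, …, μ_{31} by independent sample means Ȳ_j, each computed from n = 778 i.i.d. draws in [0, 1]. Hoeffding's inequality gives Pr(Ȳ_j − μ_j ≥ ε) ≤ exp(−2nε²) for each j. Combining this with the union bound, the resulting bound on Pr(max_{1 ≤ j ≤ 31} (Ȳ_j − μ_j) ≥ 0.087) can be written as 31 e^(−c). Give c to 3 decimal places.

11.777

Union bound over the 31 events: Pr(max_{1 ≤ j ≤ 31} (Ȳ_j − μ_j) ≥ 0.087) ≤ 31·exp(−2nε²) = 31 exp(−2·778·0.087²).
So c = 2·778·0.087² = 11.7774.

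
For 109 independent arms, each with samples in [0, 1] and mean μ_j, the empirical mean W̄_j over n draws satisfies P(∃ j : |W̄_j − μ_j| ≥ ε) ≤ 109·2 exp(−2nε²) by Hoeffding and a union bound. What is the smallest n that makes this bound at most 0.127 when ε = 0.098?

388

Need 2·109·exp(−2nε²) ≤ 0.127, i.e. exp(−2nε²) ≤ 0.127/218.
So 2nε² ≥ ln(218/0.127) = 7.448063.
Hence n ≥ 7.448063/(2·0.098²) = 387.758.
The smallest integer n is 388.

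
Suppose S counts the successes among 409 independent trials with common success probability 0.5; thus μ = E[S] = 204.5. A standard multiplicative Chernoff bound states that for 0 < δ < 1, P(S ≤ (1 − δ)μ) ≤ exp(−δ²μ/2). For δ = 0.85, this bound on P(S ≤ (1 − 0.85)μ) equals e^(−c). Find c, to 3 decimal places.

73.876

c = δ²μ/2 = 0.85²·204.5/2 = 73.8756.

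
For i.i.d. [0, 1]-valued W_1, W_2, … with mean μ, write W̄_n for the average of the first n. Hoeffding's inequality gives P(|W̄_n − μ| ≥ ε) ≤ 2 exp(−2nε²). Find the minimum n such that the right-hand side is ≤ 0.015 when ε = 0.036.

Require 2·exp(−2nε²) ≤ 0.015, i.e. 2nε² ≥ ln(2/0.015) = 4.892852.
So n ≥ 4.892852 / (2·0.036²) = 1887.674.
The smallest integer n is 1888.

1888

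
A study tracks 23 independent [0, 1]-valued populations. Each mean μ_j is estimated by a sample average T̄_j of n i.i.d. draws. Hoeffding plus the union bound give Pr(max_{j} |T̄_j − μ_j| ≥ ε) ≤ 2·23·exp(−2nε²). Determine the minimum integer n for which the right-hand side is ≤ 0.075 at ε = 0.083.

Need 2·23·exp(−2nε²) ≤ 0.075, i.e. exp(−2nε²) ≤ 0.075/46.
So 2nε² ≥ ln(46/0.075) = 6.418909.
Hence n ≥ 6.418909/(2·0.083²) = 465.881.
The smallest integer n is 466.

466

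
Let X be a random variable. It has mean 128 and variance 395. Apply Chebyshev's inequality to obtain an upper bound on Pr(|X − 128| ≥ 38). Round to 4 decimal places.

0.2735

Chebyshev: Pr(|X − μ| ≥ t) ≤ Var(X)/t².
Bound = 395 / 1444 = 0.2735.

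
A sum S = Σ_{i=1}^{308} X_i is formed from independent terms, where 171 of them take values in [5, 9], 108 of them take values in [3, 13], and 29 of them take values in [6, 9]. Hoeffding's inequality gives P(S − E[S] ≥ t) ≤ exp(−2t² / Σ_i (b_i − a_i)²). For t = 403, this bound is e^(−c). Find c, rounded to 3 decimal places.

Σ(b_i − a_i)² = 171·4² + 108·10² + 29·3² = 13797.
c = 2t² / 13797 = 2·403² / 13797 = 23.5427.

23.543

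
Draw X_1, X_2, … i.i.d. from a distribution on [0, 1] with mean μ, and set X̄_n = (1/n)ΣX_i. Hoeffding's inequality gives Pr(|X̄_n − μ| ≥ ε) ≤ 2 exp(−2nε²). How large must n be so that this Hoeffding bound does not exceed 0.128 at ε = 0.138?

Require 2·exp(−2nε²) ≤ 0.128, i.e. 2nε² ≥ ln(2/0.128) = 2.748872.
So n ≥ 2.748872 / (2·0.138²) = 72.172.
The smallest integer n is 73.

73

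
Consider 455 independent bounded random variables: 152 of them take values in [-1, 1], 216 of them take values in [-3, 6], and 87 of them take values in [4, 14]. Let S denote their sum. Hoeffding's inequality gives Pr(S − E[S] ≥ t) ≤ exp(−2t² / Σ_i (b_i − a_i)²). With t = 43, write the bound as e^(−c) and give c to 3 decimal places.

Σ(b_i − a_i)² = 152·2² + 216·9² + 87·10² = 26804.
c = 2t² / 26804 = 2·43² / 26804 = 0.1380.

0.138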